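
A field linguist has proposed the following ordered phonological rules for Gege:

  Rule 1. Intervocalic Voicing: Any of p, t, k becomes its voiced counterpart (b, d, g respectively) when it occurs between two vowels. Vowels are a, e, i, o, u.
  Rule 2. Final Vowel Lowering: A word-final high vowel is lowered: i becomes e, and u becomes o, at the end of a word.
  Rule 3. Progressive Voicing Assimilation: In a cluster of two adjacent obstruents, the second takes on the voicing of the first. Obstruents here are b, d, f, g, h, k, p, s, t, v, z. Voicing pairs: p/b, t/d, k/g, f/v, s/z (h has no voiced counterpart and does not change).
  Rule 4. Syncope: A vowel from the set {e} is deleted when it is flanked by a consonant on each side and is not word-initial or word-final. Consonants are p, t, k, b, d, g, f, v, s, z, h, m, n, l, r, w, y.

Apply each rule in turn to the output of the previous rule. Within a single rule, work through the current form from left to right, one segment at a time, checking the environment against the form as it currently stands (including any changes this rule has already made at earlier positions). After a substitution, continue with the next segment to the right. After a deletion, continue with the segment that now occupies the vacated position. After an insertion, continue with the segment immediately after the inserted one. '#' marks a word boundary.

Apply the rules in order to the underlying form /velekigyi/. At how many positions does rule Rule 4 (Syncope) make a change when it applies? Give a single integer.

Rule 1 Intervocalic Voicing: [velekigyi] → [velegigyi]
Rule 2 Final Vowel Lowering: [velegigyi] → [velegigye]
Rule 3 Progressive Voicing Assimilation: no change — [velegigye]
Rule 4 Syncope: [velegigye] → [vlgigye]
Rule Rule 4 changed 2 position(s).

2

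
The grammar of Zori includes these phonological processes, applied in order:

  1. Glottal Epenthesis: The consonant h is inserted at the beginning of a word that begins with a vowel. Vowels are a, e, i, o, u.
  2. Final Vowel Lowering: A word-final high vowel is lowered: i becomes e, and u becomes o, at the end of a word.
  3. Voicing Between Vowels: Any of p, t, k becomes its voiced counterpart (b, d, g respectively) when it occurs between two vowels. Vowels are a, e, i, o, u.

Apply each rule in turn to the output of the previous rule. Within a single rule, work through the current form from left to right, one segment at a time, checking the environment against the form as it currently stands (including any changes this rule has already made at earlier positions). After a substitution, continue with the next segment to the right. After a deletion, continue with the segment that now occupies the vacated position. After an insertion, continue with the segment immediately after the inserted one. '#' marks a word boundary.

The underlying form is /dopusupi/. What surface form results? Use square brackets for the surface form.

[dobusube]

1 Glottal Epenthesis: no change — [dopusupi]
2 Final Vowel Lowering: [dopusupi] → [dopusupe]
3 Voicing Between Vowels: [dopusupe] → [dobusube]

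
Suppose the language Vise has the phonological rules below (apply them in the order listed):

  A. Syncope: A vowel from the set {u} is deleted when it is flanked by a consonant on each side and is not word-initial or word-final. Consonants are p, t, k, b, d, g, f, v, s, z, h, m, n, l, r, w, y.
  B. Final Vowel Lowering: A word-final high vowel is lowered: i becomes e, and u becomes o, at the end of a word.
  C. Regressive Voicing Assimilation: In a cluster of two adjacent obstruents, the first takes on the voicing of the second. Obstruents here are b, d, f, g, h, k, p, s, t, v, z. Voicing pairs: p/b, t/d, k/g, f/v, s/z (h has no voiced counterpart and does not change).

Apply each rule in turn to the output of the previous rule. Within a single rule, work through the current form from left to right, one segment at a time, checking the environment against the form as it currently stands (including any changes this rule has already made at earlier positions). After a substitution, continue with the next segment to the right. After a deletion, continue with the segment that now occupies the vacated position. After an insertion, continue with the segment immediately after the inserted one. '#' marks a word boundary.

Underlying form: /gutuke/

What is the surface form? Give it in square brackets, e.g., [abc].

A Syncope: [gutuke] → [gtke]
B Final Vowel Lowering: no change — [gtke]
C Regressive Voicing Assimilation: [gtke] → [ktke]

[ktke]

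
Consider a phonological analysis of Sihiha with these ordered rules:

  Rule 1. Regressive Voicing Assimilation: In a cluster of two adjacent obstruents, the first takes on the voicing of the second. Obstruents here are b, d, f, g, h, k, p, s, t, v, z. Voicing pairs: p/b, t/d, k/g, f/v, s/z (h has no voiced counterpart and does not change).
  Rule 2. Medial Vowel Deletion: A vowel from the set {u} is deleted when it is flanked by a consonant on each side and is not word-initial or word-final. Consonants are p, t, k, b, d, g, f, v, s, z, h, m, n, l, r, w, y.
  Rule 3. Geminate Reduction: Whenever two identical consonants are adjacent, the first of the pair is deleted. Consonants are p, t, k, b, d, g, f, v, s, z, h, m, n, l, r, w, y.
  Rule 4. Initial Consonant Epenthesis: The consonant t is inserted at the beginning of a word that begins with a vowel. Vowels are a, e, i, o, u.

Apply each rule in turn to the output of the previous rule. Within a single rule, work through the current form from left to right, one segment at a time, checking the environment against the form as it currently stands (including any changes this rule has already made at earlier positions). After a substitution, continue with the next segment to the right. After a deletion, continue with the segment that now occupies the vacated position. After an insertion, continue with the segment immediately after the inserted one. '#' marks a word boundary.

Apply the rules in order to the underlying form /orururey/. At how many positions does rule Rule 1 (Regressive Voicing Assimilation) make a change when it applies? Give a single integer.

0

Rule 1 Regressive Voicing Assimilation: no change — [orururey]
Rule 2 Medial Vowel Deletion: [orururey] → [orrrey]
Rule 3 Geminate Reduction: [orrrey] → [orey]
Rule 4 Initial Consonant Epenthesis: [orey] → [torey]
Rule Rule 1 changed 0 position(s).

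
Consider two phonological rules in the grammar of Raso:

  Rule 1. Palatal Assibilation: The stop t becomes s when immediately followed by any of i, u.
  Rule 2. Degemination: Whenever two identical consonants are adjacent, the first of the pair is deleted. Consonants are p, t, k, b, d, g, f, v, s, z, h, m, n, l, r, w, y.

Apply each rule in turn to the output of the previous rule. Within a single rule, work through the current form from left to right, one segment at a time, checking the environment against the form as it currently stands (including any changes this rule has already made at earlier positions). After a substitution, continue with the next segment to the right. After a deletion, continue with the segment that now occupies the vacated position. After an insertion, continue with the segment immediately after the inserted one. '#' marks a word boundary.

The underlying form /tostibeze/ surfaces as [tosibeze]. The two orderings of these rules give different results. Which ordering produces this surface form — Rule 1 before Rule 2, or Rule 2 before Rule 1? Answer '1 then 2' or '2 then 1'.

1 then 2

Order 1 then 2:
  1 Palatal Assibilation: [tostibeze] → [tossibeze]
  2 Degemination: [tossibeze] → [tosibeze]
  result: [tosibeze]
Order 2 then 1:
  2 Degemination: no change — [tostibeze]
  1 Palatal Assibilation: [tostibeze] → [tossibeze]
  result: [tossibeze]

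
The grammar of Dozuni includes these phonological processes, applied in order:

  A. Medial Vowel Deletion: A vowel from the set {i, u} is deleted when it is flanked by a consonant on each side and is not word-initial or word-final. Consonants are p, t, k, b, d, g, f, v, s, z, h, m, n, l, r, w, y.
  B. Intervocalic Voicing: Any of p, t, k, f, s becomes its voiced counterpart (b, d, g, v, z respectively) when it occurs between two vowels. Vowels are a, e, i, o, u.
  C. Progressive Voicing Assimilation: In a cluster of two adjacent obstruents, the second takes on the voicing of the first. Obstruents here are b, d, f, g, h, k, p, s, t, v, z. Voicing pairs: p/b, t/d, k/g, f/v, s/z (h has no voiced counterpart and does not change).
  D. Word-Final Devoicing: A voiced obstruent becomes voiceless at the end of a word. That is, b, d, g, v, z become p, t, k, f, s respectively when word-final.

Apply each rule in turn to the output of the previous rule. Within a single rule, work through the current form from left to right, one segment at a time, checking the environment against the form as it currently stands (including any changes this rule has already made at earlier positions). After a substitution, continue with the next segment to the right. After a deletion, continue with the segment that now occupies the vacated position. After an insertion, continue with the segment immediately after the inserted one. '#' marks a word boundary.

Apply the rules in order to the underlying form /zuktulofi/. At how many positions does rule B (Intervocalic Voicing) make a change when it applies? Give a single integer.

A Medial Vowel Deletion: [zuktulofi] → [zktlofi]
B Intervocalic Voicing: [zktlofi] → [zktlovi]
C Progressive Voicing Assimilation: [zktlovi] → [zgdlovi]
D Word-Final Devoicing: no change — [zgdlovi]
Rule B changed 1 position(s).

1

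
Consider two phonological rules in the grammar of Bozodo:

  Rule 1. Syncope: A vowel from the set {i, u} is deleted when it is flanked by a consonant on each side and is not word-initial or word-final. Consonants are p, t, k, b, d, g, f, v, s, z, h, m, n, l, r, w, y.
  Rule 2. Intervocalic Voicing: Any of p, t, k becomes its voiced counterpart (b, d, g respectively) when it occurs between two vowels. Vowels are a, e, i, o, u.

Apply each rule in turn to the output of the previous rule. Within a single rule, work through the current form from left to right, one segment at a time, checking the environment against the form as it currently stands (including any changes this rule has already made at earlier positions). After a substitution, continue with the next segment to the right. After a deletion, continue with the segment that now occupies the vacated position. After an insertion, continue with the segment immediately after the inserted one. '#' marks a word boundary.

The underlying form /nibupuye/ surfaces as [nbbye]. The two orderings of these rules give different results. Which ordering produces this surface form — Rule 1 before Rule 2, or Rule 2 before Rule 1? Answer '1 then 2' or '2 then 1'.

2 then 1

Order 1 then 2:
  1 Syncope: [nibupuye] → [nbpye]
  2 Intervocalic Voicing: no change — [nbpye]
  result: [nbpye]
Order 2 then 1:
  2 Intervocalic Voicing: [nibupuye] → [nibubuye]
  1 Syncope: [nibubuye] → [nbbye]
  result: [nbbye]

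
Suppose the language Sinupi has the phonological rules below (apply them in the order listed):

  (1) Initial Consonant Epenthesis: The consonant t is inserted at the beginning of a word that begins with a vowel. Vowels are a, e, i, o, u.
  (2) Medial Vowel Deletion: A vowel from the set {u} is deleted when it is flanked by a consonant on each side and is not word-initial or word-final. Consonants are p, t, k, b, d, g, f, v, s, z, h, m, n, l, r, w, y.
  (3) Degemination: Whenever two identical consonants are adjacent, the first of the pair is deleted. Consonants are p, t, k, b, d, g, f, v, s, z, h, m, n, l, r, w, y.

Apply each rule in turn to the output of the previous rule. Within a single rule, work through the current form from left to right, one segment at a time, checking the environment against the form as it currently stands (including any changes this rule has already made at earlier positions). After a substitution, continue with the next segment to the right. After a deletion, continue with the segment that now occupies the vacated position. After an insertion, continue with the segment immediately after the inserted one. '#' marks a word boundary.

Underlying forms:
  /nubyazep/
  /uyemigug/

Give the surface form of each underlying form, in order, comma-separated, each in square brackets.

/nubyazep/:
  (1) Initial Consonant Epenthesis: no change — [nubyazep]
  (2) Medial Vowel Deletion: [nubyazep] → [nbyazep]
  (3) Degemination: no change — [nbyazep]
/uyemigug/:
  (1) Initial Consonant Epenthesis: [uyemigug] → [tuyemigug]
  (2) Medial Vowel Deletion: [tuyemigug] → [tyemigg]
  (3) Degemination: [tyemigg] → [tyemig]

[nbyazep], [tyemig]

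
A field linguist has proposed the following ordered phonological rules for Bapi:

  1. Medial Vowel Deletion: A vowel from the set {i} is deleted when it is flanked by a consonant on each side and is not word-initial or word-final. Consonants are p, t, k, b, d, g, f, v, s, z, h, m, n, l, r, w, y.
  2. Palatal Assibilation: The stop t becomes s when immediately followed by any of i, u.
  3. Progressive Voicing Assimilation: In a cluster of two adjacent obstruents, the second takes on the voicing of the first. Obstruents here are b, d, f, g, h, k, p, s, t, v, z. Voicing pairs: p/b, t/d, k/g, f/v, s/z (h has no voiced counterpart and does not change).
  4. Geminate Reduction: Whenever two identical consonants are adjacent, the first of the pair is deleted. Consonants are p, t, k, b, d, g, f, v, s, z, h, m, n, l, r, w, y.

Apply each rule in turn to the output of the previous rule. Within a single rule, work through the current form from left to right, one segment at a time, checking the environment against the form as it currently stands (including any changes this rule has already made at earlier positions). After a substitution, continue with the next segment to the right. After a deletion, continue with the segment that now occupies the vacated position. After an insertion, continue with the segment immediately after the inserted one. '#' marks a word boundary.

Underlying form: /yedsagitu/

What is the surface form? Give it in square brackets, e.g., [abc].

[yedzagzu]

1 Medial Vowel Deletion: [yedsagitu] → [yedsagtu]
2 Palatal Assibilation: [yedsagtu] → [yedsagsu]
3 Progressive Voicing Assimilation: [yedsagsu] → [yedzagzu]
4 Geminate Reduction: no change — [yedzagzu]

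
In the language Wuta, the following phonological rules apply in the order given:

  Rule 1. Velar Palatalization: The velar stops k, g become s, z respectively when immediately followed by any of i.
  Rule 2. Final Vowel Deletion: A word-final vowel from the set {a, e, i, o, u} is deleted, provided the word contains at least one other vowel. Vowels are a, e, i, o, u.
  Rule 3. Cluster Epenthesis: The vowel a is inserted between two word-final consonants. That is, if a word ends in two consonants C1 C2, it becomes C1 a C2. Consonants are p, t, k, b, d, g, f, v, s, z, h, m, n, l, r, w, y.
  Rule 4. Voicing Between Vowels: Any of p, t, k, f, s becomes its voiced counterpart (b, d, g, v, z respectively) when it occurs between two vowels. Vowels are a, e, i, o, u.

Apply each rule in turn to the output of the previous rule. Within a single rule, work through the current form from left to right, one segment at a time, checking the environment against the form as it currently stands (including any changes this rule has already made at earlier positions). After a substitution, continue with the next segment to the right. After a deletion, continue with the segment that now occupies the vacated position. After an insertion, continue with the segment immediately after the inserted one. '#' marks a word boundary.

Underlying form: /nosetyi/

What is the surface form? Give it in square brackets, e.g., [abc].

Rule 1 Velar Palatalization: no change — [nosetyi]
Rule 2 Final Vowel Deletion: [nosetyi] → [nosety]
Rule 3 Cluster Epenthesis: [nosety] → [nosetay]
Rule 4 Voicing Between Vowels: [nosetay] → [nozeday]

[nozeday]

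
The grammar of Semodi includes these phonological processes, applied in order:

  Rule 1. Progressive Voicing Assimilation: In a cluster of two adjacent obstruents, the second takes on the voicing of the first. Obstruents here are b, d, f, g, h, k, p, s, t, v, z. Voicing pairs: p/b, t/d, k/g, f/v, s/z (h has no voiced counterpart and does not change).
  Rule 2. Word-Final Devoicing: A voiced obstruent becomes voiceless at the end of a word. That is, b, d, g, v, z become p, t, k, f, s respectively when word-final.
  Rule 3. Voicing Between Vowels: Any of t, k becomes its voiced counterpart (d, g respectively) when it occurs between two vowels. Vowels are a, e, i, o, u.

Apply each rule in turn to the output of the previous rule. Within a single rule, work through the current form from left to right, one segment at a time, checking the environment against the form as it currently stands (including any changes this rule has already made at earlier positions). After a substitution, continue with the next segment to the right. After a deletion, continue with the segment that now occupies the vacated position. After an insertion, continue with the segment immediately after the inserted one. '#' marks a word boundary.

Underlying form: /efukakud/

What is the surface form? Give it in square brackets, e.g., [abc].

Rule 1 Progressive Voicing Assimilation: no change — [efukakud]
Rule 2 Word-Final Devoicing: [efukakud] → [efukakut]
Rule 3 Voicing Between Vowels: [efukakut] → [efugagut]

[efugagut]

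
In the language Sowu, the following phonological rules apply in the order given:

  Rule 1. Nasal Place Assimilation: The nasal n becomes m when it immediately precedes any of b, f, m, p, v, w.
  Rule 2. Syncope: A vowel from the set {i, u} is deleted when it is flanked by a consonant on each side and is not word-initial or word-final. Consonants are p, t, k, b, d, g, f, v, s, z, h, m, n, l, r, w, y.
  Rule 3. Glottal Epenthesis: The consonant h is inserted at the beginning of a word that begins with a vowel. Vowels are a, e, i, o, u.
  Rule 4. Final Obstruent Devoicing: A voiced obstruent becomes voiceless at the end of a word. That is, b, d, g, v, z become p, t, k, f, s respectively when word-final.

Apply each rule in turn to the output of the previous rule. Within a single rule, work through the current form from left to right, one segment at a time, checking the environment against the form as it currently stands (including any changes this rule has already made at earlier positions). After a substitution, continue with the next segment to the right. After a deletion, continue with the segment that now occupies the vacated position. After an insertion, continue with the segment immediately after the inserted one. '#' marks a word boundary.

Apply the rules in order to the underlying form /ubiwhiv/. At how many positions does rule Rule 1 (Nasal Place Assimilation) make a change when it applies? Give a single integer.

Rule 1 Nasal Place Assimilation: no change — [ubiwhiv]
Rule 2 Syncope: [ubiwhiv] → [ubwhv]
Rule 3 Glottal Epenthesis: [ubwhv] → [hubwhv]
Rule 4 Final Obstruent Devoicing: [hubwhv] → [hubwhf]
Rule Rule 1 changed 0 position(s).

0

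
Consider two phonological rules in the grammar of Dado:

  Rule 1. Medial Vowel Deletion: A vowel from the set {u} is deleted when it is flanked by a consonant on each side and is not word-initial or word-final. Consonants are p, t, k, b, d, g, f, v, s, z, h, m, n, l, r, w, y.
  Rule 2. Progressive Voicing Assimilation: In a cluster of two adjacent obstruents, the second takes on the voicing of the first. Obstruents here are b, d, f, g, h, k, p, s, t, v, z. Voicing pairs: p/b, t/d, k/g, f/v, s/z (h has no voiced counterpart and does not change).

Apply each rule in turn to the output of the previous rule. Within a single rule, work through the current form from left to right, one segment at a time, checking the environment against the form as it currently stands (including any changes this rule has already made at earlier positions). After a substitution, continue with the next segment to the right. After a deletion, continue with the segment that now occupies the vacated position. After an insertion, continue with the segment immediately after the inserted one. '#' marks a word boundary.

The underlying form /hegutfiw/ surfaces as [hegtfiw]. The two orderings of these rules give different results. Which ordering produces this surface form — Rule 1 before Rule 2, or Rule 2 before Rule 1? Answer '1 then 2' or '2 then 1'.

Order 1 then 2:
  1 Medial Vowel Deletion: [hegutfiw] → [hegtfiw]
  2 Progressive Voicing Assimilation: [hegtfiw] → [hegdviw]
  result: [hegdviw]
Order 2 then 1:
  2 Progressive Voicing Assimilation: no change — [hegutfiw]
  1 Medial Vowel Deletion: [hegutfiw] → [hegtfiw]
  result: [hegtfiw]

2 then 1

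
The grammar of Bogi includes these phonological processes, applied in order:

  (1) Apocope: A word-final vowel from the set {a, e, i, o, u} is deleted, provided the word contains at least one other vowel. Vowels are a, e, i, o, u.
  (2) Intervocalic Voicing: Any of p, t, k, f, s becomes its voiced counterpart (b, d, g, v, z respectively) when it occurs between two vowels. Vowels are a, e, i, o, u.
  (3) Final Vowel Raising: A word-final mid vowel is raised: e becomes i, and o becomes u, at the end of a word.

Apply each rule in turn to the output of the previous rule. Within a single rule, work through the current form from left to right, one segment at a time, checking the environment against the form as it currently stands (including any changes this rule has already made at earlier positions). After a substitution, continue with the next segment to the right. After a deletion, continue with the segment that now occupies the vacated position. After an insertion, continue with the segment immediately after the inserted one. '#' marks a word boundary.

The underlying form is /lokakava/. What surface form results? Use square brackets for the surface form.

(1) Apocope: [lokakava] → [lokakav]
(2) Intervocalic Voicing: [lokakav] → [logagav]
(3) Final Vowel Raising: no change — [logagav]

[logagav]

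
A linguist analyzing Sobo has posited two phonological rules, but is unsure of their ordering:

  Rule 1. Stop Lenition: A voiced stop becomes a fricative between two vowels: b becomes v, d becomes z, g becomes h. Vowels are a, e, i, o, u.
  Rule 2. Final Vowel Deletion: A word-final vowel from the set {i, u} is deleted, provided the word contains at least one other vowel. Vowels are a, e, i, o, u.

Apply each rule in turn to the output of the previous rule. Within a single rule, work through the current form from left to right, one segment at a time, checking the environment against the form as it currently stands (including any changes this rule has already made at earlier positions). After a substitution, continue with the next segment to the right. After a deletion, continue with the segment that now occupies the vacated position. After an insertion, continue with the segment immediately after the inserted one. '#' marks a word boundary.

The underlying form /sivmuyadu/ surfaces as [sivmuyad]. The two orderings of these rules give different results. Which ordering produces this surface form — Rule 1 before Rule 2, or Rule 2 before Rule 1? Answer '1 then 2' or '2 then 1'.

Order 1 then 2:
  1 Stop Lenition: [sivmuyadu] → [sivmuyazu]
  2 Final Vowel Deletion: [sivmuyazu] → [sivmuyaz]
  result: [sivmuyaz]
Order 2 then 1:
  2 Final Vowel Deletion: [sivmuyadu] → [sivmuyad]
  1 Stop Lenition: no change — [sivmuyad]
  result: [sivmuyad]

2 then 1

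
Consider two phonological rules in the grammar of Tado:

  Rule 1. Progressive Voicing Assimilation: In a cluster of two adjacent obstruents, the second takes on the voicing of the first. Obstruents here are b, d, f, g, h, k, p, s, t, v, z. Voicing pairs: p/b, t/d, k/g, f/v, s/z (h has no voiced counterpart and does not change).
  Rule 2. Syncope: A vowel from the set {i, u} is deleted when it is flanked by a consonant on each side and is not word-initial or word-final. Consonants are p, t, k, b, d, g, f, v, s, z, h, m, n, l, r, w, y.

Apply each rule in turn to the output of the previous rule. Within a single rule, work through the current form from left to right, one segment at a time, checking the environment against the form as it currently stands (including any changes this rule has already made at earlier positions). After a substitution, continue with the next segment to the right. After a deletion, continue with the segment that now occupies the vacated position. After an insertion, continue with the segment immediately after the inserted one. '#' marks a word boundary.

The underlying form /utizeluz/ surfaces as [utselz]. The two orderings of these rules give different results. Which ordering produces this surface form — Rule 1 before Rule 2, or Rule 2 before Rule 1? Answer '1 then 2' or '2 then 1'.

Order 1 then 2:
  1 Progressive Voicing Assimilation: no change — [utizeluz]
  2 Syncope: [utizeluz] → [utzelz]
  result: [utzelz]
Order 2 then 1:
  2 Syncope: [utizeluz] → [utzelz]
  1 Progressive Voicing Assimilation: [utzelz] → [utselz]
  result: [utselz]

2 then 1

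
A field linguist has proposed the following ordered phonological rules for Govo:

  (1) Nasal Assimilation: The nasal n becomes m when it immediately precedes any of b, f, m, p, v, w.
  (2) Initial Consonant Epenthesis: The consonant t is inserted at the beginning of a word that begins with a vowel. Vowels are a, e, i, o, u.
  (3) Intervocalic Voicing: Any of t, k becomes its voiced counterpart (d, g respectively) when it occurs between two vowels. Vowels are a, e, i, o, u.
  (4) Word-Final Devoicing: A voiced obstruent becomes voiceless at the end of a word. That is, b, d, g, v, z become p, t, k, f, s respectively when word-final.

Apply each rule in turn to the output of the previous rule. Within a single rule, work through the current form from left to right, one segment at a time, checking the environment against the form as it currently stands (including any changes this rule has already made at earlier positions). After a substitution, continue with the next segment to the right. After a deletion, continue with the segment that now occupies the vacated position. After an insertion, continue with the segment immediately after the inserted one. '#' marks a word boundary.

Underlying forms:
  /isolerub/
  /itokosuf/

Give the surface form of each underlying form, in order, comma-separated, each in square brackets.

[tisolerup], [tidogosuf]

/isolerub/:
  (1) Nasal Assimilation: no change — [isolerub]
  (2) Initial Consonant Epenthesis: [isolerub] → [tisolerub]
  (3) Intervocalic Voicing: no change — [tisolerub]
  (4) Word-Final Devoicing: [tisolerub] → [tisolerup]
/itokosuf/:
  (1) Nasal Assimilation: no change — [itokosuf]
  (2) Initial Consonant Epenthesis: [itokosuf] → [titokosuf]
  (3) Intervocalic Voicing: [titokosuf] → [tidogosuf]
  (4) Word-Final Devoicing: no change — [tidogosuf]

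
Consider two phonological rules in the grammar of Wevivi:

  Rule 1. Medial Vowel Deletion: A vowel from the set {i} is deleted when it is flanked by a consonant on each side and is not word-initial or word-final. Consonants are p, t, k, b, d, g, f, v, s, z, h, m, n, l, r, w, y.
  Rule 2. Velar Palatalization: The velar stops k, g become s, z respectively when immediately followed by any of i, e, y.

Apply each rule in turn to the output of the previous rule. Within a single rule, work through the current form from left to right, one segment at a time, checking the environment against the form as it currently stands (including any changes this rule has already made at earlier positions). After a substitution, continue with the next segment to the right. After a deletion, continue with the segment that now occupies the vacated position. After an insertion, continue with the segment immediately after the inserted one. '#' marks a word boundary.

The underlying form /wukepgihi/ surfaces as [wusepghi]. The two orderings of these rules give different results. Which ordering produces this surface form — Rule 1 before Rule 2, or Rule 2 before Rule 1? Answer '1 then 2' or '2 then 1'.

1 then 2

Order 1 then 2:
  1 Medial Vowel Deletion: [wukepgihi] → [wukepghi]
  2 Velar Palatalization: [wukepghi] → [wusepghi]
  result: [wusepghi]
Order 2 then 1:
  2 Velar Palatalization: [wukepgihi] → [wusepzihi]
  1 Medial Vowel Deletion: [wusepzihi] → [wusepzhi]
  result: [wusepzhi]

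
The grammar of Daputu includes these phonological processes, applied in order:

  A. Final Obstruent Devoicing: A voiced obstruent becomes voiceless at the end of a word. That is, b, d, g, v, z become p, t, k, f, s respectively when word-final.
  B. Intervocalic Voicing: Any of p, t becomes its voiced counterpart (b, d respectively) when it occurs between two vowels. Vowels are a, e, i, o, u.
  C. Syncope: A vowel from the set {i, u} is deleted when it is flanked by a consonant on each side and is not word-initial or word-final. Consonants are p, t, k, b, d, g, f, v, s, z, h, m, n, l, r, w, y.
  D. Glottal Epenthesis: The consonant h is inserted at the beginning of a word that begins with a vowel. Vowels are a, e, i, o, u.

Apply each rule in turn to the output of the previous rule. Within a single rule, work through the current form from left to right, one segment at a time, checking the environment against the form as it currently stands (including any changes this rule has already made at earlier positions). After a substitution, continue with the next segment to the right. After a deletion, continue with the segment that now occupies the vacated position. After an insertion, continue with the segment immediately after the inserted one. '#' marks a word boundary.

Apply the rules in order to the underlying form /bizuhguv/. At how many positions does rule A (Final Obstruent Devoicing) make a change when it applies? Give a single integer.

A Final Obstruent Devoicing: [bizuhguv] → [bizuhguf]
B Intervocalic Voicing: no change — [bizuhguf]
C Syncope: [bizuhguf] → [bzhgf]
D Glottal Epenthesis: no change — [bzhgf]
Rule A changed 1 position(s).

1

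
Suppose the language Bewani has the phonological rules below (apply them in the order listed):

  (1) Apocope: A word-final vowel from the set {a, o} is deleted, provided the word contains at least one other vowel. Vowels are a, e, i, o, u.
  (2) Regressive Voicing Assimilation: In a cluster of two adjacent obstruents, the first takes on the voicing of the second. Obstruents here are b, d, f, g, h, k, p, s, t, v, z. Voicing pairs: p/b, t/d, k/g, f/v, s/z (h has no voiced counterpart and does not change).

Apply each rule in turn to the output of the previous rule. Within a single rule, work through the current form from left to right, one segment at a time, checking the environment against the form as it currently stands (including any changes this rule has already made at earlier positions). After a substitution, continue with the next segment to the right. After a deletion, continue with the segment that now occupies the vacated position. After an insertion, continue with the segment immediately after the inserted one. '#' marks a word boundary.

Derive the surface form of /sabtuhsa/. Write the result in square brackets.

[saptuhs]

(1) Apocope: [sabtuhsa] → [sabtuhs]
(2) Regressive Voicing Assimilation: [sabtuhs] → [saptuhs]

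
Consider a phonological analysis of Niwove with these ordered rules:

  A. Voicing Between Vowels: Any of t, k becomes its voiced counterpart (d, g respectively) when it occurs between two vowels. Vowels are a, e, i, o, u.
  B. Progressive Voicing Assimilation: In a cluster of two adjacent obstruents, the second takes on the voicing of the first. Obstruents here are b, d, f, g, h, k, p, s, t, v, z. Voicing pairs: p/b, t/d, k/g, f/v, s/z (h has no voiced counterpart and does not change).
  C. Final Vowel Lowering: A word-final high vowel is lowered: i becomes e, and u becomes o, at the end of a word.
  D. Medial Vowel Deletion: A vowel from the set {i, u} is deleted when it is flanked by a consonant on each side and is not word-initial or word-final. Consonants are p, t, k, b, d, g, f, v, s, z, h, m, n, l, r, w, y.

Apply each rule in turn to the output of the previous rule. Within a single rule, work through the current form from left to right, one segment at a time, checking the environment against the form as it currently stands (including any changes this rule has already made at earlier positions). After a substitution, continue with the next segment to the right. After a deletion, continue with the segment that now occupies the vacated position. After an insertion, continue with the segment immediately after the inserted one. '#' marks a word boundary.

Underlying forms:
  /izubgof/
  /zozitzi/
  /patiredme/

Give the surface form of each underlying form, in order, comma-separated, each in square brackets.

[izbgof], [zoztse], [padredme]

/izubgof/:
  A Voicing Between Vowels: no change — [izubgof]
  B Progressive Voicing Assimilation: no change — [izubgof]
  C Final Vowel Lowering: no change — [izubgof]
  D Medial Vowel Deletion: [izubgof] → [izbgof]
/zozitzi/:
  A Voicing Between Vowels: no change — [zozitzi]
  B Progressive Voicing Assimilation: [zozitzi] → [zozitsi]
  C Final Vowel Lowering: [zozitsi] → [zozitse]
  D Medial Vowel Deletion: [zozitse] → [zoztse]
/patiredme/:
  A Voicing Between Vowels: [patiredme] → [padiredme]
  B Progressive Voicing Assimilation: no change — [padiredme]
  C Final Vowel Lowering: no change — [padiredme]
  D Medial Vowel Deletion: [padiredme] → [padredme]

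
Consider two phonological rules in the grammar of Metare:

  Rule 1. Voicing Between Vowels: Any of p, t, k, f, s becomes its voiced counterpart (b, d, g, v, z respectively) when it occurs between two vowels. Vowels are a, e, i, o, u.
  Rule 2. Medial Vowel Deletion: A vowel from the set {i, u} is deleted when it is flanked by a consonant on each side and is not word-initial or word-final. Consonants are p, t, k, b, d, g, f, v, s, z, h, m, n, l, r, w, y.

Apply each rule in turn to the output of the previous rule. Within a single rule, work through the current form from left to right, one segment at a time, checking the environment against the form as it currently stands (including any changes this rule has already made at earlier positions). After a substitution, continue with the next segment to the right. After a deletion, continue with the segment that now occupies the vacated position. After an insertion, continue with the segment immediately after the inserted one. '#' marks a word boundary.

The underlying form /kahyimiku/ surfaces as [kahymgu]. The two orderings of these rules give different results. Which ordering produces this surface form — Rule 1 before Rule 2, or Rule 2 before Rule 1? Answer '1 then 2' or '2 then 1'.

Order 1 then 2:
  1 Voicing Between Vowels: [kahyimiku] → [kahyimigu]
  2 Medial Vowel Deletion: [kahyimigu] → [kahymgu]
  result: [kahymgu]
Order 2 then 1:
  2 Medial Vowel Deletion: [kahyimiku] → [kahymku]
  1 Voicing Between Vowels: no change — [kahymku]
  result: [kahymku]

1 then 2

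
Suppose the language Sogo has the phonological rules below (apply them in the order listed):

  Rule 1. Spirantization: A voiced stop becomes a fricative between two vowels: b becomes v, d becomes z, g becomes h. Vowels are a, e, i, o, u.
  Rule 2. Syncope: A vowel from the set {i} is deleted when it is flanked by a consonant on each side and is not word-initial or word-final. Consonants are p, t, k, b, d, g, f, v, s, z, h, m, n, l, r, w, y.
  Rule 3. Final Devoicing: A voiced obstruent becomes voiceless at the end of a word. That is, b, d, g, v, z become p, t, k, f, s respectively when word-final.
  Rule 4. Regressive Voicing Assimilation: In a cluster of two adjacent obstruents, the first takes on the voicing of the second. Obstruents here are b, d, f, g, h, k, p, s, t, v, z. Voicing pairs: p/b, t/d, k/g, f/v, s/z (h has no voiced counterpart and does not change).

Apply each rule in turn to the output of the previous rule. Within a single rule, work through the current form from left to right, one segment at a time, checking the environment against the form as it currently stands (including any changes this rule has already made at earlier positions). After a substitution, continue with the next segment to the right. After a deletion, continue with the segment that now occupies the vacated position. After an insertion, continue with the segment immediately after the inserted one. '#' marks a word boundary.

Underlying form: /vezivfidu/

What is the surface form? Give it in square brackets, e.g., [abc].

[vezfvzu]

Rule 1 Spirantization: [vezivfidu] → [vezivfizu]
Rule 2 Syncope: [vezivfizu] → [vezvfzu]
Rule 3 Final Devoicing: no change — [vezvfzu]
Rule 4 Regressive Voicing Assimilation: [vezvfzu] → [vezfvzu]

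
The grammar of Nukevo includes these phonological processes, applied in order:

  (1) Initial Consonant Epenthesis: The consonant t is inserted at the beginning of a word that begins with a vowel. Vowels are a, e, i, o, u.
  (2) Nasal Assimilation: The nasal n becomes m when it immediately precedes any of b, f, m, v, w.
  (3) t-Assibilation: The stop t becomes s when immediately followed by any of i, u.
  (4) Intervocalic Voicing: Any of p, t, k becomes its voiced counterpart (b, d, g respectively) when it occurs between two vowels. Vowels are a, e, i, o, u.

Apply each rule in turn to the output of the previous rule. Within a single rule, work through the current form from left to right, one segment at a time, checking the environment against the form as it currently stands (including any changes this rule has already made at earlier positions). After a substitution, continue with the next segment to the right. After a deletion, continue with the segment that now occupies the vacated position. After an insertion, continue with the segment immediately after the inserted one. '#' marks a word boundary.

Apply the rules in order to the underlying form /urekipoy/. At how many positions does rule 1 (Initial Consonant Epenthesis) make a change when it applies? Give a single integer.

1

(1) Initial Consonant Epenthesis: [urekipoy] → [turekipoy]
(2) Nasal Assimilation: no change — [turekipoy]
(3) t-Assibilation: [turekipoy] → [surekipoy]
(4) Intervocalic Voicing: [surekipoy] → [suregiboy]
Rule 1 changed 1 position(s).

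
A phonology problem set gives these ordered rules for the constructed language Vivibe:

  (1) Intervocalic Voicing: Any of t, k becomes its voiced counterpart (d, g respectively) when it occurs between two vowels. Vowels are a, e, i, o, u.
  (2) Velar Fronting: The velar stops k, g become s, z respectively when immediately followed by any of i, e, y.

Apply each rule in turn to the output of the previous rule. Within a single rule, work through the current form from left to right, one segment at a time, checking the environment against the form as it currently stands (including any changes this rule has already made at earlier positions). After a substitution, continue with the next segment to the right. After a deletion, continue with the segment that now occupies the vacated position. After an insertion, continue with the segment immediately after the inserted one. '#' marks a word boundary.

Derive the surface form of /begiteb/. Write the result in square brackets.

(1) Intervocalic Voicing: [begiteb] → [begideb]
(2) Velar Fronting: [begideb] → [bezideb]

[bezideb]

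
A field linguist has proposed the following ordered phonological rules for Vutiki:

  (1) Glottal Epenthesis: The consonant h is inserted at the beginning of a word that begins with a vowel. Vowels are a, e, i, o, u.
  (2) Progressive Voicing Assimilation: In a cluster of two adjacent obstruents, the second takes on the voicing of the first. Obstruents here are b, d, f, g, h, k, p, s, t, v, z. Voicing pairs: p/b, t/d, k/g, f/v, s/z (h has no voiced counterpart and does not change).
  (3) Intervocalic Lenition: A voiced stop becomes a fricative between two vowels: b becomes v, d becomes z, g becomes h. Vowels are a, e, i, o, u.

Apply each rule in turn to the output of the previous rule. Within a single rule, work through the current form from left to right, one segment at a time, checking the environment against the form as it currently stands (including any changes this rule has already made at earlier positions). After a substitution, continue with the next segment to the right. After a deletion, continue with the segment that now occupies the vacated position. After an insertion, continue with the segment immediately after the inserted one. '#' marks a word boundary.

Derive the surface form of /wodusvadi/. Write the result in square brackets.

(1) Glottal Epenthesis: no change — [wodusvadi]
(2) Progressive Voicing Assimilation: [wodusvadi] → [wodusfadi]
(3) Intervocalic Lenition: [wodusfadi] → [wozusfazi]

[wozusfazi]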